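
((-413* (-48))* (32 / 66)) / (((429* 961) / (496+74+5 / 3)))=181323520/13604877 = 13.33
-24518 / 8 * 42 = -257439/2 = -128719.50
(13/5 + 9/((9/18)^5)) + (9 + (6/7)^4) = 3603178/12005 = 300.14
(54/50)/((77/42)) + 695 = 191287/275 = 695.59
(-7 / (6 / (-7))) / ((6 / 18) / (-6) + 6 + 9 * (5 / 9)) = 147/197 = 0.75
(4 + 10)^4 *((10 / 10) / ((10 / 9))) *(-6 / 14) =-74088/5 = -14817.60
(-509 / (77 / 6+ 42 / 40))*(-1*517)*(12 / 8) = 28431.90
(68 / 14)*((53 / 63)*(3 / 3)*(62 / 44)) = 27931/4851 = 5.76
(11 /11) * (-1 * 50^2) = -2500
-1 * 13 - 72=-85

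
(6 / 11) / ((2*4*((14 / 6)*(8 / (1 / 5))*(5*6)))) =3/123200 = 0.00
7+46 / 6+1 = 47/3 = 15.67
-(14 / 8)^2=-3.06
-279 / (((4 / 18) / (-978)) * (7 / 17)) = 20873943/7 = 2981991.86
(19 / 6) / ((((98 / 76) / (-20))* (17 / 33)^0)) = -7220/147 = -49.12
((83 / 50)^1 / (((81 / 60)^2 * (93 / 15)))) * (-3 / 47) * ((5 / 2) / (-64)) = 2075/5664816 = 0.00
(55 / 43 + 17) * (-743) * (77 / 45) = -14989282/645 = -23239.20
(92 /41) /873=92/35793 = 0.00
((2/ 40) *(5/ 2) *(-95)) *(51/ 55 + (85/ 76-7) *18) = 219327/176 = 1246.18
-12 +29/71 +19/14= -10173/994 = -10.23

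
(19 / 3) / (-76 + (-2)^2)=-19/216 = -0.09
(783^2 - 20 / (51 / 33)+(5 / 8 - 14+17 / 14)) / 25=583636831/23800 = 24522.56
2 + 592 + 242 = 836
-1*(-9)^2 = -81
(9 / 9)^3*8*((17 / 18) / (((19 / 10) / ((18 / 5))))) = 272/19 = 14.32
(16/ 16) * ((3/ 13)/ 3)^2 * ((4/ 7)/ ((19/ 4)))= 16/22477 = 0.00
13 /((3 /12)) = 52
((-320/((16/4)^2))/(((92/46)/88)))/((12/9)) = -660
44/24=11/6 = 1.83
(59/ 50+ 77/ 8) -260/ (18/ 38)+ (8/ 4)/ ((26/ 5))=-12582163/23400 = -537.70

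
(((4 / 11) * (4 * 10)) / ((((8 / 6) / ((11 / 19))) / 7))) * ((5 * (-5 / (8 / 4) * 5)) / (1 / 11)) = -577500/19 = -30394.74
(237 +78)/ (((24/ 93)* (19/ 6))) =29295/76 = 385.46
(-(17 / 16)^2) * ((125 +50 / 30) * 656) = -1125655/12 = -93804.58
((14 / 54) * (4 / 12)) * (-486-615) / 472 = -2569/12744 = -0.20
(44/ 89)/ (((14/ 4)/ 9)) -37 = -22259/623 = -35.73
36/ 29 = 1.24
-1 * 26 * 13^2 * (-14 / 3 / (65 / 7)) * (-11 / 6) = -182182/45 = -4048.49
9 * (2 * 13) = 234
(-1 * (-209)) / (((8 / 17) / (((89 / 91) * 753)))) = 238111401/728 = 327076.10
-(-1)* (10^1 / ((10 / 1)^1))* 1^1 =1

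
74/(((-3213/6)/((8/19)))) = -1184/20349 = -0.06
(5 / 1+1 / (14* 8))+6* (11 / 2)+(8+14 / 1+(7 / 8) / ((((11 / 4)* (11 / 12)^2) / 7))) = 62.66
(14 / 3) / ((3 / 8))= 112/9 = 12.44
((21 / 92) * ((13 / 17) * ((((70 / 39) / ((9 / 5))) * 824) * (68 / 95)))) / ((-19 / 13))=-70.24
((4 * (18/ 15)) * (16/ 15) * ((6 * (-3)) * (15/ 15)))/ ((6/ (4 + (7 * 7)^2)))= -184704/5 = -36940.80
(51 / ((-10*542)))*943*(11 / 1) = -529023/5420 = -97.61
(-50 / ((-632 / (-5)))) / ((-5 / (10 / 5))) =25/158 = 0.16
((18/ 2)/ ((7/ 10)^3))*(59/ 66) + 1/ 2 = 180773/7546 = 23.96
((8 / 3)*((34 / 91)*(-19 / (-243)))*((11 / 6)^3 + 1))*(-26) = -285532/19683 = -14.51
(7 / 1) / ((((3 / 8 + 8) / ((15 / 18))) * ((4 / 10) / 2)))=700/201 = 3.48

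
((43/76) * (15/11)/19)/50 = 129/158840 = 0.00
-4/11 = -0.36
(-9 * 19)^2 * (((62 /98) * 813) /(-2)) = -736960923/98 = -7520009.42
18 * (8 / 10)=72/5 = 14.40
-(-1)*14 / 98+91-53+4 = 295/7 = 42.14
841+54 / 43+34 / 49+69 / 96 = 56883501/67424 = 843.67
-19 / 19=-1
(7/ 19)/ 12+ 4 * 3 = 2743/228 = 12.03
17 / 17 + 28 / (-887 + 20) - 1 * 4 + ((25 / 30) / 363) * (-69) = -223151/69938 = -3.19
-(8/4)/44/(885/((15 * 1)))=-1/1298 = 0.00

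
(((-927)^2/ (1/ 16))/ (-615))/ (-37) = 4583088/7585 = 604.23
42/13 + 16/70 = 1574/455 = 3.46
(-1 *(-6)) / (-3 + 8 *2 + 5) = 1/3 = 0.33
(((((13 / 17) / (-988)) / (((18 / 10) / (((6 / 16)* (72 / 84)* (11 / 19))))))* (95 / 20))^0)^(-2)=1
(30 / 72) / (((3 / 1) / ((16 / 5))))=4/9 = 0.44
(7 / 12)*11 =77/12 = 6.42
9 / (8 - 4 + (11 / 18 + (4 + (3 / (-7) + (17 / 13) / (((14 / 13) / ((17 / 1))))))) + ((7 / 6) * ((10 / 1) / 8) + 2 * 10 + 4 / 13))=58968/331475 = 0.18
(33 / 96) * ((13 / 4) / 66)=13/768 = 0.02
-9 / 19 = -0.47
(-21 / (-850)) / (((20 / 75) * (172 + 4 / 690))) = 4347/8070512 = 0.00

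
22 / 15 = 1.47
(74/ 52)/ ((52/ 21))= 0.57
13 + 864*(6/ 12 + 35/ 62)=28915/31 = 932.74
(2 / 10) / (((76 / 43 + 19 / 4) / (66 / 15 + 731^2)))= 459554244/28025 = 16398.01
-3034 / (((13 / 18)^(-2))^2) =-825.47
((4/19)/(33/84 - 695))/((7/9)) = -16/41059 = 0.00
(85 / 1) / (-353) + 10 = 9.76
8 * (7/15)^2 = 392/225 = 1.74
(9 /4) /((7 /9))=81/28 = 2.89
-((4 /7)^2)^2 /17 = -256/40817 = -0.01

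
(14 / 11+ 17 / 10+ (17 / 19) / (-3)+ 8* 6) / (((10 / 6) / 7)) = 2224103/10450 = 212.83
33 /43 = 0.77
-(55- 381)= 326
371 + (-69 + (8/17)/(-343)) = 1760954/5831 = 302.00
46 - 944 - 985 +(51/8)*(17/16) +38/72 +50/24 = -2158405/1152 = -1873.62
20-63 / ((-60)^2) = 7993/400 = 19.98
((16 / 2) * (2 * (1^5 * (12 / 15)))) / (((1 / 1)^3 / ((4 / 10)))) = 128/25 = 5.12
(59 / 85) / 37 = 59/3145 = 0.02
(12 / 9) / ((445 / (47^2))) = 8836/1335 = 6.62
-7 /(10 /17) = -119/10 = -11.90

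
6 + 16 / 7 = 58/7 = 8.29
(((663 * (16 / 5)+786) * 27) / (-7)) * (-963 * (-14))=-756005076/5 = -151201015.20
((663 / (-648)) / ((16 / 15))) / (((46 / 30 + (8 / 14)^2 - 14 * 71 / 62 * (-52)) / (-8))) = 8392475/913810416 = 0.01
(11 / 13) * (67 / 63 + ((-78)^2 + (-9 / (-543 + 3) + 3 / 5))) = 84347527/16380 = 5149.42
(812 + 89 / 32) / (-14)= -26073/448 = -58.20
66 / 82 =33/41 = 0.80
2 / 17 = 0.12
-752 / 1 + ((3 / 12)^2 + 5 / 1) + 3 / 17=-203119/272 = -746.76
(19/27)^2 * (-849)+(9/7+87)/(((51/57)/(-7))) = -1111.13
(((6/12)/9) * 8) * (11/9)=44/81 = 0.54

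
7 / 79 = 0.09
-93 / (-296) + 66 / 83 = 27255/24568 = 1.11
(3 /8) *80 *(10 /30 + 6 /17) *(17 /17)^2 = 350/17 = 20.59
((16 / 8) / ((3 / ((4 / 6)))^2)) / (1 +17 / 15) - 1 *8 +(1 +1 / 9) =-739/108 = -6.84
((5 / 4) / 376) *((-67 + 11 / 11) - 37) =-515/1504 = -0.34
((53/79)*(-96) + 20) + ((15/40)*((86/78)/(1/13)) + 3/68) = -418865/10744 = -38.99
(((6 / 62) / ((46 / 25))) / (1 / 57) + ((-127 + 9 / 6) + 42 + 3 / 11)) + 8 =-566495/7843 = -72.23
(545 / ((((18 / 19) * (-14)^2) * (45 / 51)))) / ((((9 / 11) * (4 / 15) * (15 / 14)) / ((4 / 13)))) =387277/88452 = 4.38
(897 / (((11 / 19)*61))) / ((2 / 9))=153387/1342 = 114.30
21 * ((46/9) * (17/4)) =2737/6 = 456.17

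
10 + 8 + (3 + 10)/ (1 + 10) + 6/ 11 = 217/11 = 19.73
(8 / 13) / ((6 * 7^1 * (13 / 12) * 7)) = 16/8281 = 0.00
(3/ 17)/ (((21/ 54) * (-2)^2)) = 0.11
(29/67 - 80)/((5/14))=-74634/335 = -222.79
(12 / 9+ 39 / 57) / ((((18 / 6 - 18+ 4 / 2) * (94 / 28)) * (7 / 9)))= -690/11609 = -0.06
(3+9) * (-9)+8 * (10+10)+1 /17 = 52.06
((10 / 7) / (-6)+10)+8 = 373/21 = 17.76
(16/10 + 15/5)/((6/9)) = 69/10 = 6.90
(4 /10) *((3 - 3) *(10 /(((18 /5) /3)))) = 0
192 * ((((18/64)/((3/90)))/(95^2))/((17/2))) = 648/30685 = 0.02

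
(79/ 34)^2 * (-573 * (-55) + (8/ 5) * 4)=57860311/340 = 170177.39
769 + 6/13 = 10003/13 = 769.46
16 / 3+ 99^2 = 29419/3 = 9806.33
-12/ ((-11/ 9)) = 108/11 = 9.82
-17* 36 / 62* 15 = -148.06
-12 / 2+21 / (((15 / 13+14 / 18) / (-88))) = -108786/113 = -962.71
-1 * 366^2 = -133956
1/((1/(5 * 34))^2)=28900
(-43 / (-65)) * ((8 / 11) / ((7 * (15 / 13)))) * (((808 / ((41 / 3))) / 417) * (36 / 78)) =555904/142617475 = 0.00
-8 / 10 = -4/5 = -0.80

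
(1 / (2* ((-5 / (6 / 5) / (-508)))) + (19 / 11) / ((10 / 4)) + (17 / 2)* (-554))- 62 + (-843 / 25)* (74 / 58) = -7580032/1595 = -4752.37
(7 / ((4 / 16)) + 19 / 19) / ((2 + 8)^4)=29/10000 = 0.00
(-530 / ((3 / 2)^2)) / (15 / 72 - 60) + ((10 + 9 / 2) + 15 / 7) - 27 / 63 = 34705/1722 = 20.15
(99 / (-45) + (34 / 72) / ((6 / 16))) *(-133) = 16891/135 = 125.12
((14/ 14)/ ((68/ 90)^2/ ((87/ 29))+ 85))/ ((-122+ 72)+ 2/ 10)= -10125/42955073 = 0.00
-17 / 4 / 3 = -17/12 = -1.42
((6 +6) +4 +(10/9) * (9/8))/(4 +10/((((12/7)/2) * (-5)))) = 207/20 = 10.35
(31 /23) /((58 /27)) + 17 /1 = 17.63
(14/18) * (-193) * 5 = -750.56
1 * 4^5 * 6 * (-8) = -49152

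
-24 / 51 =-0.47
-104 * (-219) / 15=7592/5 = 1518.40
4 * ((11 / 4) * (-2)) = -22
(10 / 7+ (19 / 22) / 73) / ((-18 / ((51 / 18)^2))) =-4679777/7284816 = -0.64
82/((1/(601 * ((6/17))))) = 295692/17 = 17393.65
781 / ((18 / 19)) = 14839/18 = 824.39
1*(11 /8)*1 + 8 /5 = 119/40 = 2.98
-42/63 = -2/3 = -0.67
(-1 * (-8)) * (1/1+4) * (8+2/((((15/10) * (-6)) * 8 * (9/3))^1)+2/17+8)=295750/459 = 644.34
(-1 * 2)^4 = 16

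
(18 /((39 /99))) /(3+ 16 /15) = 8910/793 = 11.24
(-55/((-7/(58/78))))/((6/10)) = 7975/819 = 9.74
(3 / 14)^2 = 9/196 = 0.05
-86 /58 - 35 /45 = -590/261 = -2.26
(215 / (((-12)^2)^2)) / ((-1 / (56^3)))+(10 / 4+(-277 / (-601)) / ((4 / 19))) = -353652847/194724 = -1816.17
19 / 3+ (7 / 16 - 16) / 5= 773/240 = 3.22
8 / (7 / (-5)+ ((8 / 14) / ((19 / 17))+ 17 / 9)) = 23940/2993 = 8.00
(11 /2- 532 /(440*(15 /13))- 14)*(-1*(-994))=-7829738/825 = -9490.59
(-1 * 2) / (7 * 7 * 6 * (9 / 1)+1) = -2/2647 = 0.00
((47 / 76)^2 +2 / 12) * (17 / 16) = 161755/277248 = 0.58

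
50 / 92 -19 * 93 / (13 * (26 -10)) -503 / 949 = -2962097/349232 = -8.48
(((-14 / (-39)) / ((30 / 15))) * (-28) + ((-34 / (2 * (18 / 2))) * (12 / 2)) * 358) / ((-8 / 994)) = 19685176/39 = 504748.10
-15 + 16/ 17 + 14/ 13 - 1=-3090/221 = -13.98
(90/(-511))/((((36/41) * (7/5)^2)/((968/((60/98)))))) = -248050/1533 = -161.81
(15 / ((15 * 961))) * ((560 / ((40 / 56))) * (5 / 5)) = 784/961 = 0.82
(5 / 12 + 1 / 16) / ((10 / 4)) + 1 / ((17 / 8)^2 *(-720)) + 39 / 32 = 586831/416160 = 1.41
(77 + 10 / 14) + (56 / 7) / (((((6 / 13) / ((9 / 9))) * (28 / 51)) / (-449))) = -98685/7 = -14097.86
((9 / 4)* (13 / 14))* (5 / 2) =585/112 = 5.22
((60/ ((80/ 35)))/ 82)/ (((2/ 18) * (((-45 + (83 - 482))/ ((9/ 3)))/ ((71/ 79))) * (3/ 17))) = -380205/3834976 = -0.10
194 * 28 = 5432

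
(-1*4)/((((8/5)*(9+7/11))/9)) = -2.33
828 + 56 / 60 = 12434/15 = 828.93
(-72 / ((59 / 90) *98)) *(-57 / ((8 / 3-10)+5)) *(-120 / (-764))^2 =-498636000/738265997 = -0.68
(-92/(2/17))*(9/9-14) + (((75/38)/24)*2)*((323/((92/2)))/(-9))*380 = 8377073/828 = 10117.24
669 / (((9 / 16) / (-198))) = -235488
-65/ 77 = -0.84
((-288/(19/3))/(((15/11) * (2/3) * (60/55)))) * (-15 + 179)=-7519.83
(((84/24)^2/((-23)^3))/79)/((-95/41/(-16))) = -8036/91313335 = 0.00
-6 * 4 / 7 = -24/7 = -3.43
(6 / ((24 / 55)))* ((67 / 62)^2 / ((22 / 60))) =43.79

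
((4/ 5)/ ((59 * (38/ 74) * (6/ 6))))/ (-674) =-74/1888885 = 0.00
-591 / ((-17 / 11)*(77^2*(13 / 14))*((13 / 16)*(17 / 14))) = 37824/537251 = 0.07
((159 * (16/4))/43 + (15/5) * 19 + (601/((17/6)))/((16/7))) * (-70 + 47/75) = -7764449/680 = -11418.31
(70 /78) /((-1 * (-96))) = 35/3744 = 0.01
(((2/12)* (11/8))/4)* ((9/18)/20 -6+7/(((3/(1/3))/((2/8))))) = -22891/69120 = -0.33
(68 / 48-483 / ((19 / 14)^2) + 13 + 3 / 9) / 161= -357373/232484 = -1.54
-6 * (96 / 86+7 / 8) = -2055/172 = -11.95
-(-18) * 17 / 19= 306/19 = 16.11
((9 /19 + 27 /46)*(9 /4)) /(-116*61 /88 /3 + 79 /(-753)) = -69105069/779183236 = -0.09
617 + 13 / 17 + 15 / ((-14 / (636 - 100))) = 43.48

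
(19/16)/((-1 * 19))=-1/16 = -0.06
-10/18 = -5/9 = -0.56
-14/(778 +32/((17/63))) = -0.02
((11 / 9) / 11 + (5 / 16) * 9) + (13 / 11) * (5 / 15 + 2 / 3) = 6503/1584 = 4.11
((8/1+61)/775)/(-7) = -69/5425 = -0.01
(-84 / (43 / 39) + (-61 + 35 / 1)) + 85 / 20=-16845/172 = -97.94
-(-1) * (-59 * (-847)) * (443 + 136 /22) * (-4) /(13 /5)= -448939260/13 = -34533789.23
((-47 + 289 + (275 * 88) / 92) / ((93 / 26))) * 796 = 80134912/713 = 112391.18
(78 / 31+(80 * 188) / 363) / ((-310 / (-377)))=93223429/1744215 = 53.45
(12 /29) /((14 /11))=66/203 = 0.33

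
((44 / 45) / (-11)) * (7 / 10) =-14/225 = -0.06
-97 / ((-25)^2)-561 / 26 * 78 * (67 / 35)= -14095804/4375 = -3221.90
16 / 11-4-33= -391/11 = -35.55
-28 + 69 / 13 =-295/13 = -22.69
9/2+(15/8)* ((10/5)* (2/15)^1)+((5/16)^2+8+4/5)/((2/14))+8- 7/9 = 858307/11520 = 74.51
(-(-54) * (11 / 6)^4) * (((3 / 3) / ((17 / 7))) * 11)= 1127357/408 = 2763.13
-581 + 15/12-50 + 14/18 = -22643/36 = -628.97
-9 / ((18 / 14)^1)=-7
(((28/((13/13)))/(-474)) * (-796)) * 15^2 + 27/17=14210733/1343 = 10581.34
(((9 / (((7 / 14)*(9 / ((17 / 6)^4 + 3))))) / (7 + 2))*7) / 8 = 611863/46656 = 13.11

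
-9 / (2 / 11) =-99/2 = -49.50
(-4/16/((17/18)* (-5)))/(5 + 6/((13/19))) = 117/30430 = 0.00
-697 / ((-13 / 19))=13243/13 = 1018.69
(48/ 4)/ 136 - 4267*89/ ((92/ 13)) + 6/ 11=-923192951/17204 = -53661.53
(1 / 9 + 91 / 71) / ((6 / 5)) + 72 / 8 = 10.16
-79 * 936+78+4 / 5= -369326/5 = -73865.20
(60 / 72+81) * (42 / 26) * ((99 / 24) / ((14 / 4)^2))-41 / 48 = 190705/4368 = 43.66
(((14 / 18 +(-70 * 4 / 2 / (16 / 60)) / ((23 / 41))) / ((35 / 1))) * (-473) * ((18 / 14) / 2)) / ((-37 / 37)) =-6539698/805 = -8123.85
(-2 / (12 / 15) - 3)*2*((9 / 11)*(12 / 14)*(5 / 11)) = -270/77 = -3.51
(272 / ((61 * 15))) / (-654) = -136/299205 = 0.00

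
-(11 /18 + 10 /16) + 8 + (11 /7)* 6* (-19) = -86879/504 = -172.38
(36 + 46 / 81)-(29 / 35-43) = 223226/2835 = 78.74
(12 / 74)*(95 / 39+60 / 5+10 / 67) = 76222/32227 = 2.37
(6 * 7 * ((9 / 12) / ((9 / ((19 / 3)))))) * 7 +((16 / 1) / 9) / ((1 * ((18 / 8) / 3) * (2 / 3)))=2857/18 = 158.72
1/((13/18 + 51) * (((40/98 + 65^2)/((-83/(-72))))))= 83/15735420 = 0.00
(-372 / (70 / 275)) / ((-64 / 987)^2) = -711839205/2048 = -347577.74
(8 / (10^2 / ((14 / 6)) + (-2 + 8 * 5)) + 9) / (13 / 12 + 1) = 1236/283 = 4.37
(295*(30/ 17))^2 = 78322500/289 = 271012.11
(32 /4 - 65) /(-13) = 57/13 = 4.38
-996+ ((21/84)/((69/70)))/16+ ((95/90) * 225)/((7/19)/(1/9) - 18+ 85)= -366009761/368736 = -992.61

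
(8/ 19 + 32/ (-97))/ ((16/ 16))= 168/1843 = 0.09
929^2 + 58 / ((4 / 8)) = 863157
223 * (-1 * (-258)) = 57534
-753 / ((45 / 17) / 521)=-2223107/15 = -148207.13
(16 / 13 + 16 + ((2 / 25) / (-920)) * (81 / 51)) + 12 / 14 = 321790543/17790500 = 18.09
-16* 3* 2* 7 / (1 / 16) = -10752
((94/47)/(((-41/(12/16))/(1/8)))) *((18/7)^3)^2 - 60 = -295793832/4823609 = -61.32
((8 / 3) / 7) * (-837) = -2232/7 = -318.86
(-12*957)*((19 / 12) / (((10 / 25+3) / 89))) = -8091435/17 = -475966.76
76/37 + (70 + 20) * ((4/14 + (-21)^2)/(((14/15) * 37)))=2088799/1813 = 1152.12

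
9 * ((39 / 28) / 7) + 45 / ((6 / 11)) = 84.29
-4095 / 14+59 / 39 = -22697/78 = -290.99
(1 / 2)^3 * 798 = 399/4 = 99.75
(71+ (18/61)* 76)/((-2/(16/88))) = -5699/671 = -8.49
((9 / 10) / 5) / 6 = 3/100 = 0.03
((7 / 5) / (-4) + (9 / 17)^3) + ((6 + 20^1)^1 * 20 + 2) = 51271909/98260 = 521.80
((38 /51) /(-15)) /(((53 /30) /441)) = -12.40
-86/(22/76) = -3268/11 = -297.09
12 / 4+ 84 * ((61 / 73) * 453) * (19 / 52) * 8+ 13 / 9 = 793878784/8541 = 92949.16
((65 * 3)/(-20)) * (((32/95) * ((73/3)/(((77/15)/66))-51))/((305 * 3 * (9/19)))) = -63544/32025 = -1.98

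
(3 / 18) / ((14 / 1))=1/84 = 0.01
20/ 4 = 5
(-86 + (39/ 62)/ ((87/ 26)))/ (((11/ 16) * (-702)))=205720/1157013 = 0.18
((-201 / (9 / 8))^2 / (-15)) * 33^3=-382390976/5 = -76478195.20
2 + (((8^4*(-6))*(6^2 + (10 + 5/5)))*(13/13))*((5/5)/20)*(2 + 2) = -1155062/5 = -231012.40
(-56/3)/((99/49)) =-2744/297 = -9.24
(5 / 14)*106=265/7 = 37.86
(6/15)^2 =4/25 = 0.16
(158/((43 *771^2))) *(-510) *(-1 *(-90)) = -0.28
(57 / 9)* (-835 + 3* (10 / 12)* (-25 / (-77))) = -2440835/462 = -5283.19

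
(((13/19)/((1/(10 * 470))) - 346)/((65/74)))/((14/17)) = 34296854/8645 = 3967.25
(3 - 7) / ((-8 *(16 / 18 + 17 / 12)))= 18/83 = 0.22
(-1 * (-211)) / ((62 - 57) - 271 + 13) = -211/253 = -0.83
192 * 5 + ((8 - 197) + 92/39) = 30161/39 = 773.36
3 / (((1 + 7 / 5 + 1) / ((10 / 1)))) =150/17 = 8.82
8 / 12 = 0.67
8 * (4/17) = 32/17 = 1.88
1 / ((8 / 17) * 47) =17/376 = 0.05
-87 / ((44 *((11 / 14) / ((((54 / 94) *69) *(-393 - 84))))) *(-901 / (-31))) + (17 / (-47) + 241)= 363073533/193358 = 1877.73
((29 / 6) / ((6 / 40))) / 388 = 145/1746 = 0.08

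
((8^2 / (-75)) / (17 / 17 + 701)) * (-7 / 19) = 224/500175 = 0.00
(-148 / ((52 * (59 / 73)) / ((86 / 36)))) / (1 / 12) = -232286/2301 = -100.95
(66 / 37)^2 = 4356/1369 = 3.18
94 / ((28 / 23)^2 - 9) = -49726/3977 = -12.50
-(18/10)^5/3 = -19683/3125 = -6.30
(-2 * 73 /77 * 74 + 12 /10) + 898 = 292172/385 = 758.89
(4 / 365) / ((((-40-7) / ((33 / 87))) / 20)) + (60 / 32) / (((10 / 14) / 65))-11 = 127058815/795992 = 159.62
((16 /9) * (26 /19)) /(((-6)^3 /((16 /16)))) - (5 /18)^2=-1633/18468 = -0.09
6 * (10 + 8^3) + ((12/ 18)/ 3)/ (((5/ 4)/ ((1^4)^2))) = 140948/45 = 3132.18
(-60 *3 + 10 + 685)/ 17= 515/17 = 30.29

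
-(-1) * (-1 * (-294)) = 294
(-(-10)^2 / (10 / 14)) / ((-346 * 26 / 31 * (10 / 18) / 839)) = 1638567/2249 = 728.58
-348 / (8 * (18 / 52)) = -377/3 = -125.67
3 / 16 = 0.19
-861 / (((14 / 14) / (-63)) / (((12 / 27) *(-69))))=-1663452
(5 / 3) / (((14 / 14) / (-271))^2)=367205/3 = 122401.67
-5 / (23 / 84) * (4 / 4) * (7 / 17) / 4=-735/391 = -1.88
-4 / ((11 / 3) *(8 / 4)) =-6/11 = -0.55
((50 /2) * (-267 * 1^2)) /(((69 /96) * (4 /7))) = -373800/23 = -16252.17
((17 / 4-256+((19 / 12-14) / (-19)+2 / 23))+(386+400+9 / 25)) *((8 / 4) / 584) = 35092223/19140600 = 1.83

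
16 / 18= 8/9 = 0.89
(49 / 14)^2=49/4 = 12.25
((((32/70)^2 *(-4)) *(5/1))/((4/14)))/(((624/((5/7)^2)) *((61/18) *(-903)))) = 320/81871699 = 0.00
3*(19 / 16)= 57/16 = 3.56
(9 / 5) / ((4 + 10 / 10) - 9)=-9/20 = -0.45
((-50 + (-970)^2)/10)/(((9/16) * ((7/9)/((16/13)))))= 24085760/91 = 264678.68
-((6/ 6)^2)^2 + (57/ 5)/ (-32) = -217/160 = -1.36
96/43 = 2.23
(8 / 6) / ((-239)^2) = 4/171363 = 0.00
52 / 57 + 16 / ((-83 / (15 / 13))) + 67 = 67.69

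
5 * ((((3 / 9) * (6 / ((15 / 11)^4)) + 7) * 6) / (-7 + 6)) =-767314/3375 = -227.35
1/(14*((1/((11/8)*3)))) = 33/112 = 0.29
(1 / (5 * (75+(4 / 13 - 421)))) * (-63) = 39/1070 = 0.04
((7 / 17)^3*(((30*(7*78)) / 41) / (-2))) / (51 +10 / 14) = -9832095/36459373 = -0.27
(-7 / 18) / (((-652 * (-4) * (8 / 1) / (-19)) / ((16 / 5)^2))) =133/36675 = 0.00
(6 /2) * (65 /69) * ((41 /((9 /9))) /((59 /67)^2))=11963185/80063 = 149.42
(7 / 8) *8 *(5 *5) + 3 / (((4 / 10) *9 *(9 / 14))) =4760/27 = 176.30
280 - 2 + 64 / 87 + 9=25033/87 = 287.74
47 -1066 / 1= -1019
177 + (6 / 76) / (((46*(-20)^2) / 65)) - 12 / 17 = 419101143/2377280 = 176.29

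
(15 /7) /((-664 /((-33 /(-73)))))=-495/339304 = 0.00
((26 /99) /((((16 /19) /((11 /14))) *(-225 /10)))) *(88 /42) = -2717/119070 = -0.02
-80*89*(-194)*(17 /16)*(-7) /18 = -5136635/9 = -570737.22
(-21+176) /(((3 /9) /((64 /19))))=29760/19 = 1566.32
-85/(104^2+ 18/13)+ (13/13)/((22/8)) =0.36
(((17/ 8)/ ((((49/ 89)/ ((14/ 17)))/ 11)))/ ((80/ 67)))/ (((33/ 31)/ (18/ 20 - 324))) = -199086681/22400 = -8887.80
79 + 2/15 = 1187/15 = 79.13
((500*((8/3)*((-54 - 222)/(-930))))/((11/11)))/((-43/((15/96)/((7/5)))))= -28750/27993 = -1.03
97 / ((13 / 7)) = 679/13 = 52.23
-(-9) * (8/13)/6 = 12/13 = 0.92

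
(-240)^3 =-13824000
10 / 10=1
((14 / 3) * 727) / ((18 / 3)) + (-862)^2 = 6692485/9 = 743609.44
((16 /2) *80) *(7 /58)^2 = 7840/841 = 9.32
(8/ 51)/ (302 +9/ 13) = 104/200685 = 0.00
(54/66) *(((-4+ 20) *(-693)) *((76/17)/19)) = -36288/17 = -2134.59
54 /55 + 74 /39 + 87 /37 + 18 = 1843697/79365 = 23.23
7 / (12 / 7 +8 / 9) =441/164 = 2.69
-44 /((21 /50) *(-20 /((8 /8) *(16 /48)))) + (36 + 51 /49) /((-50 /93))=-296131/4410 = -67.15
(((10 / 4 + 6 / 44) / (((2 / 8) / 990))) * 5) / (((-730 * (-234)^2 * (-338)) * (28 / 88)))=1595/131352039 = 0.00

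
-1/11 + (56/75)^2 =28871/61875 = 0.47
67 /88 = 0.76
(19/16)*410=3895/8 = 486.88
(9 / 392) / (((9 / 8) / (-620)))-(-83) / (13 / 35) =134285/637 = 210.81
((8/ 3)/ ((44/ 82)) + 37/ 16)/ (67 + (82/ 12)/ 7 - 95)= -5383/19976 = -0.27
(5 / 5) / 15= 1/15 = 0.07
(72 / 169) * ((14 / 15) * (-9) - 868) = -315504/845 = -373.38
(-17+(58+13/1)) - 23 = 31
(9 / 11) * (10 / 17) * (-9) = -810/187 = -4.33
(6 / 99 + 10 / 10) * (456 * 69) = 367080/11 = 33370.91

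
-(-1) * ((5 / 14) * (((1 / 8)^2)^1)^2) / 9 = 5/516096 = 0.00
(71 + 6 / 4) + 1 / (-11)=1593/22 = 72.41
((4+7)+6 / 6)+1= 13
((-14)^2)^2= 38416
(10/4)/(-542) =-5/1084 = 0.00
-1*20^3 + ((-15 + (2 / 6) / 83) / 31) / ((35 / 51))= -720503478/90055 = -8000.70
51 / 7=7.29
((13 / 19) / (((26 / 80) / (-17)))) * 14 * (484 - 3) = -4579120/19 = -241006.32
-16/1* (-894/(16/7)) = 6258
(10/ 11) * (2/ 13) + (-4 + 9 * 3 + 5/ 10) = 6761/286 = 23.64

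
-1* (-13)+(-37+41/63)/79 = 62411/4977 = 12.54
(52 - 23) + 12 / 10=151/5 = 30.20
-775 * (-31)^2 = -744775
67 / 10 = 6.70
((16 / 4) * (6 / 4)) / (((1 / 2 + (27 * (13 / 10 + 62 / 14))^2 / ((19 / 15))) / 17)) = 0.01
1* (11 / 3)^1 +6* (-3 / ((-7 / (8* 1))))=509/21 = 24.24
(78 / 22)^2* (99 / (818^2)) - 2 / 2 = -1.00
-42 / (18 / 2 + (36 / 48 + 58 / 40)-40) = 35/24 = 1.46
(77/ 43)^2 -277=-506244/1849 = -273.79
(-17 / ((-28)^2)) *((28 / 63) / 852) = -17/1502928 = 0.00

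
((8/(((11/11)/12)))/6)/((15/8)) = 8.53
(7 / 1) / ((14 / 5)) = 5/2 = 2.50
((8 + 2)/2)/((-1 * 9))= -0.56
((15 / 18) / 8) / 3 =5/144 = 0.03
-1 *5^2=-25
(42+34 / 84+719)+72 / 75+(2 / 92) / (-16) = 294577219/386400 = 762.36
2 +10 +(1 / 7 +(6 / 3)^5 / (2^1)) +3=31.14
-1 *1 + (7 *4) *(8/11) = 213/11 = 19.36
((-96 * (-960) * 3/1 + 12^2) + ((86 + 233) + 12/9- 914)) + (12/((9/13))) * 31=829703/3 = 276567.67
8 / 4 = 2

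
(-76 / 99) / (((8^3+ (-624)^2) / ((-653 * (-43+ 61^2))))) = 7605491/1608288 = 4.73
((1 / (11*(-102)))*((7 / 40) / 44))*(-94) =329/987360 = 0.00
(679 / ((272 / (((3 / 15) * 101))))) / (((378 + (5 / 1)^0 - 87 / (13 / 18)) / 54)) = 24071229/2285480 = 10.53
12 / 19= 0.63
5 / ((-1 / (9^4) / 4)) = -131220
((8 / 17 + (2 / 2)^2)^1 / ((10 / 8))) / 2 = 10/17 = 0.59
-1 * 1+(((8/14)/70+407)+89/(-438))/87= 34318271/9335970 = 3.68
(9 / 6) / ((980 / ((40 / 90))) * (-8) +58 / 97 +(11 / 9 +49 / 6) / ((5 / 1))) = -13095/153975587 = 0.00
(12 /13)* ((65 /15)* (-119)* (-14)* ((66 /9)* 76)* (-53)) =-590537024/3 = -196845674.67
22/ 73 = 0.30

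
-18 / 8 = -9/4 = -2.25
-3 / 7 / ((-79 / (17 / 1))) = 51/553 = 0.09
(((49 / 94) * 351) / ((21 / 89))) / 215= 72891/20210 = 3.61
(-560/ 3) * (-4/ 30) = 224/9 = 24.89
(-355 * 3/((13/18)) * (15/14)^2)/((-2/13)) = 11003.19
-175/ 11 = -15.91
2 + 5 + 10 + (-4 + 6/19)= 253/19 = 13.32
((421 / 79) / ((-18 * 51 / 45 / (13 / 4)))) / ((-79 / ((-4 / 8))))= -27365/5092656 = -0.01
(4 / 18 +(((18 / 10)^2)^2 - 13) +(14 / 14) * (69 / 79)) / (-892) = 625129/396382500 = 0.00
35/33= 1.06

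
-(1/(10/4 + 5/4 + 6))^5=-1024/90224199 = 0.00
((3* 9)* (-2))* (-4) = 216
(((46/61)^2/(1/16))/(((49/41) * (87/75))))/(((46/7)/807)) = 608800800/755363 = 805.97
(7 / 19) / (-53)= -7/1007 = -0.01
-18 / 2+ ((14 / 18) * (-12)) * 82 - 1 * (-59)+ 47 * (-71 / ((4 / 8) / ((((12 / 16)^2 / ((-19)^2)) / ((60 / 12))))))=-31078339/43320 = -717.41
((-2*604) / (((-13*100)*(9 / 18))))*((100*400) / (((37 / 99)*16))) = 5979600/481 = 12431.60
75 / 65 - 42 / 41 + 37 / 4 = 19997/2132 = 9.38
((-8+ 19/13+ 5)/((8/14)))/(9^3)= -35/9477 = 0.00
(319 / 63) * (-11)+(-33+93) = 271/63 = 4.30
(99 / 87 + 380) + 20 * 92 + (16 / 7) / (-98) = 22093427/9947 = 2221.11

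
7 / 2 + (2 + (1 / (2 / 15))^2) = 247/4 = 61.75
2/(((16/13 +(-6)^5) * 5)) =-13/252680 = 0.00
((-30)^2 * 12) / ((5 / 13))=28080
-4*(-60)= 240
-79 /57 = -1.39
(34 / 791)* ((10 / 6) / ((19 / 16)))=2720/45087 = 0.06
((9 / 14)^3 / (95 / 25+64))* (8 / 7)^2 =9720/1899191 = 0.01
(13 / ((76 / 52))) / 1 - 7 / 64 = 10683/1216 = 8.79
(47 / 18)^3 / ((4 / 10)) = 519115/11664 = 44.51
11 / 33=1/3 = 0.33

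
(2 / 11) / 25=2/275 = 0.01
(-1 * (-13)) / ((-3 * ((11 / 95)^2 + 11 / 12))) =-469300/100727 = -4.66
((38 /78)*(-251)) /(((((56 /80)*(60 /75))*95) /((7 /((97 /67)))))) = -84085/7566 = -11.11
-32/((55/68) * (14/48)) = -52224/385 = -135.65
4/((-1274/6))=-12/637 = -0.02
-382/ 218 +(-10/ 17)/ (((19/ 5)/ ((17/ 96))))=-176917/99408 = -1.78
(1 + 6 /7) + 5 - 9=-15/7 = -2.14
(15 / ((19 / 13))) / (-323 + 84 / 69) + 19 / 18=863677/843714 = 1.02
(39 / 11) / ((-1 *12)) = -13/44 = -0.30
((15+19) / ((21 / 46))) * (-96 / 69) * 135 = -97920/7 = -13988.57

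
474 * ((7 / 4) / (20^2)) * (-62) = -51429/400 = -128.57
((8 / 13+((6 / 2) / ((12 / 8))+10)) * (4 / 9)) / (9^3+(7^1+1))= 656/86229 = 0.01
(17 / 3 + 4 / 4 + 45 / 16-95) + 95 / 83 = -336155/3984 = -84.38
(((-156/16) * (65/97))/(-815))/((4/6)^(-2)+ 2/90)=22815/6466699 = 0.00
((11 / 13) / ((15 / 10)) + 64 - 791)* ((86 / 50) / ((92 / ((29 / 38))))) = -35328757/3408600 = -10.36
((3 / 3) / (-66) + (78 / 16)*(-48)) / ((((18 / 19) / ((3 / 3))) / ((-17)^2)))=-84808495/1188 = -71387.62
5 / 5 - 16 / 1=-15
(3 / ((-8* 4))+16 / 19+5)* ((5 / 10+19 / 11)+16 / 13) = 3456555/173888 = 19.88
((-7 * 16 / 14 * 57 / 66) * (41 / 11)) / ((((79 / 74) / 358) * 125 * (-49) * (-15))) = -82549072/878233125 = -0.09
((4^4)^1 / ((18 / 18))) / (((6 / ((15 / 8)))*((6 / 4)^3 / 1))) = 640/27 = 23.70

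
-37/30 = -1.23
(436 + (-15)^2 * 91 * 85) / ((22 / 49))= 3877260.86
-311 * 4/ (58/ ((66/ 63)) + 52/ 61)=-834724/37721 = -22.13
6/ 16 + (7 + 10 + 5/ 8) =18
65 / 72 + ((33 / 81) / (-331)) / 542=17491651/19375416 = 0.90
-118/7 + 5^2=57/7 = 8.14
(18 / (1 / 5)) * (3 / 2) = 135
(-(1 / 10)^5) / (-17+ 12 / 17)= 17/27700000 = 0.00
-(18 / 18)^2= -1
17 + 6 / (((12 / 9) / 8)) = 53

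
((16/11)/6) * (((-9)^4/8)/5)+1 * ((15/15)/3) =6616/165 = 40.10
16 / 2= 8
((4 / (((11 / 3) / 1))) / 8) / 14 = 3/308 = 0.01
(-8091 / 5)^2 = 65464281/25 = 2618571.24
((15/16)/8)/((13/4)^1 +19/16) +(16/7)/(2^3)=1241/3976 = 0.31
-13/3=-4.33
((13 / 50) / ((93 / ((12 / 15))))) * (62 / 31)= 52/11625 = 0.00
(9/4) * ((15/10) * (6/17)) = 1.19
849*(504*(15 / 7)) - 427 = 916493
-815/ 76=-10.72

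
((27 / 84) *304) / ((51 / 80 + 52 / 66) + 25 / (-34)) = 30697920/216797 = 141.60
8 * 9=72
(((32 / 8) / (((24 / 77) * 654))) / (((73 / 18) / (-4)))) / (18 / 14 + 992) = -1078/55325021 = 0.00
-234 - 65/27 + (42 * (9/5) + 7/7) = -21574/135 = -159.81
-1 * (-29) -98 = -69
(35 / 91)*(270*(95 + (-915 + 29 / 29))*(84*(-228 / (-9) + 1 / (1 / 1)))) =-188130600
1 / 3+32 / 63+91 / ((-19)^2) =24866/22743 = 1.09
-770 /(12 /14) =-898.33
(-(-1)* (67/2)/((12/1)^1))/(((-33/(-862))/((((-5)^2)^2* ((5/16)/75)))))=3609625/19008 = 189.90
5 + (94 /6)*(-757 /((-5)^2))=-469.39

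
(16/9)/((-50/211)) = -1688/225 = -7.50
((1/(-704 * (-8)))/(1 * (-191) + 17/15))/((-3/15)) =75/16039936 = 0.00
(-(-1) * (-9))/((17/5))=-45/17 = -2.65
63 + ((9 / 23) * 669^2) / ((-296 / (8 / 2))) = -3920823/1702 = -2303.66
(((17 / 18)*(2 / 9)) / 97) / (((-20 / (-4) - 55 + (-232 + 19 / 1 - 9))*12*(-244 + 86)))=1/238349952 = 0.00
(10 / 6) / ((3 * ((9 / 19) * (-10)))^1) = -19/162 = -0.12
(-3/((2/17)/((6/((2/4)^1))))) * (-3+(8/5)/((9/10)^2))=2822/9 = 313.56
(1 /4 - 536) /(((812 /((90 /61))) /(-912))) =10993590/12383 = 887.80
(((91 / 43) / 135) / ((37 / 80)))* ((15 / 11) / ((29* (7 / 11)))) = 1040/415251 = 0.00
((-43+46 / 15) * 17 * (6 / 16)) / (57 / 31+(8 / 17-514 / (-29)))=-155626789/12246840 = -12.71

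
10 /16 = 5/8 = 0.62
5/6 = 0.83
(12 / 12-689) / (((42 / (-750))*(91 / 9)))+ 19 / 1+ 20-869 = 245290/637 = 385.07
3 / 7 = 0.43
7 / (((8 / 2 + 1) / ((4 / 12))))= 7/15 = 0.47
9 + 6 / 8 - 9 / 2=21/4 = 5.25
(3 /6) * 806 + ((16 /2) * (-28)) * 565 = -126157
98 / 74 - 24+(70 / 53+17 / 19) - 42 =-2327204/37259 = -62.46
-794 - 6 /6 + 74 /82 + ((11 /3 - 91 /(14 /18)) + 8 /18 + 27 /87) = -906.68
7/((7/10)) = 10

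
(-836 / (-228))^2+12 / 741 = 29923/2223 = 13.46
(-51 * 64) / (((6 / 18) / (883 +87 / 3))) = -8930304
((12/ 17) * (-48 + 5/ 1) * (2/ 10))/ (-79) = 516/6715 = 0.08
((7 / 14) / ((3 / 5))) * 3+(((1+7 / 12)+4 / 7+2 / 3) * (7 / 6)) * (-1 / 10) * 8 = -2/15 = -0.13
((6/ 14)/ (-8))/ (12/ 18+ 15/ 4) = -0.01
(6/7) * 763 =654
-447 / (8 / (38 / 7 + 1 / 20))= -342849/1120 = -306.12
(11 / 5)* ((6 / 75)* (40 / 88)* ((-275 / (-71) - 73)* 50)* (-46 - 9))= 1079760/71 = 15207.89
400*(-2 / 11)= -800/11 = -72.73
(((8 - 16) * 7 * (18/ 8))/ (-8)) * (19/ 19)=63/4 = 15.75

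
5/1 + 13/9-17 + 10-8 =-77/9 = -8.56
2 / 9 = 0.22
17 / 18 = 0.94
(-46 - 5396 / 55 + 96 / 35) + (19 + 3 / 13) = -122.14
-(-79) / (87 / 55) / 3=4345/261 = 16.65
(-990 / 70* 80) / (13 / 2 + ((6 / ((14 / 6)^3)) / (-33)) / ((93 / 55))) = -174.29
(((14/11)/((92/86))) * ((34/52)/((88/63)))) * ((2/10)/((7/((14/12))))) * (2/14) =15351/5788640 = 0.00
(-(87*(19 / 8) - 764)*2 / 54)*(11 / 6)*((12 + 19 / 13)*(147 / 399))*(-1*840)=-161767375/1026 = -157668.01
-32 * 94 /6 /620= -0.81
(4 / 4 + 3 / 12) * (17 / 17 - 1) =0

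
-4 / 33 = -0.12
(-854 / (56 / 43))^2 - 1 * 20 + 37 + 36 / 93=213292623/496 = 430025.45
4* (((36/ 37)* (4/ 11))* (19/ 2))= 5472/407 = 13.44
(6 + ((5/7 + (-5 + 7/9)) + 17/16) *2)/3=559/1512 = 0.37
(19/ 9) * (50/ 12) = 475/54 = 8.80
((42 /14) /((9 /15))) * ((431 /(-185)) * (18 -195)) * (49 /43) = 3738063/1591 = 2349.51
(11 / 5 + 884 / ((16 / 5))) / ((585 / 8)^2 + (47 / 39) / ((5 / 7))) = 3475056/66754931 = 0.05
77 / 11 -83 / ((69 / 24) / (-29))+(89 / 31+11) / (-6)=841.91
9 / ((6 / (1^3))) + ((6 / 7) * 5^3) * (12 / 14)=9147/98 = 93.34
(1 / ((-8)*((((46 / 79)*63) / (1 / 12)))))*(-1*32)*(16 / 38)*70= 0.27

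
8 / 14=4/7 = 0.57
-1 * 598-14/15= -8984/15 = -598.93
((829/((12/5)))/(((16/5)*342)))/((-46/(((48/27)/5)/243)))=-4145/412870608 = 0.00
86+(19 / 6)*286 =2975/3 = 991.67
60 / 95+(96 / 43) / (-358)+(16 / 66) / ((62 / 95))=149127736/149606589 = 1.00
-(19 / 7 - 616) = 4293/7 = 613.29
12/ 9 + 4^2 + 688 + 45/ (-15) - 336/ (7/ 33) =-2645/3 = -881.67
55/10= 5.50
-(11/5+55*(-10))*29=79431/5 = 15886.20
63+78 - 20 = 121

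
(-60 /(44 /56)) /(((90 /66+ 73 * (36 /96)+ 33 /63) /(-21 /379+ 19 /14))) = -69622560/20495183 = -3.40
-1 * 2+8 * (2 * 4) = 62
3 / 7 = 0.43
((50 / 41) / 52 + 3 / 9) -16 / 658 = 349805/1052142 = 0.33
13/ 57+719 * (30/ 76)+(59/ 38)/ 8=259225/912 = 284.24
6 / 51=0.12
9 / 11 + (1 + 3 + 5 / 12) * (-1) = -475/132 = -3.60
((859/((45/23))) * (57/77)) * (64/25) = 24024512/28875 = 832.02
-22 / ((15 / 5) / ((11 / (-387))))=242/1161 = 0.21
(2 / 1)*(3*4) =24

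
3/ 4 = 0.75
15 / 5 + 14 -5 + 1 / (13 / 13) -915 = -902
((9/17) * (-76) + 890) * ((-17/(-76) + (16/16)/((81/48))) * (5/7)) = 60492625/122094 = 495.46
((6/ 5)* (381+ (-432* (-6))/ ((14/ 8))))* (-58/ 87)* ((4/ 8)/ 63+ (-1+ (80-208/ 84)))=-16759534/147 = -114010.44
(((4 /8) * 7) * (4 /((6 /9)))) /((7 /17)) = 51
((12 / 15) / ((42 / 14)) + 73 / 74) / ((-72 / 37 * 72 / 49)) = -68159/155520 = -0.44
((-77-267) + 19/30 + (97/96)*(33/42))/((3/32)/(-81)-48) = 20718801/2903110 = 7.14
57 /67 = 0.85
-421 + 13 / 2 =-829/2 = -414.50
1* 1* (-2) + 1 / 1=-1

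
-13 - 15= -28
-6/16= -3/8 = -0.38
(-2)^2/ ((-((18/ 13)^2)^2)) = -28561/26244 = -1.09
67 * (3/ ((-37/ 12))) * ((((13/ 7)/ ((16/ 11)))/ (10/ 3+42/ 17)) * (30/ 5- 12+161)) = -2222.82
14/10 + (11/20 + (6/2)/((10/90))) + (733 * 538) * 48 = 378580419/20 = 18929020.95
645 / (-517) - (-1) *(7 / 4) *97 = 348463/2068 = 168.50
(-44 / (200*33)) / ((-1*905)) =1/135750 = 0.00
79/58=1.36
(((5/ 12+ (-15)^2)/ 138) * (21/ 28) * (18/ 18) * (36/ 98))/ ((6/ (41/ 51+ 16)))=2318185/1839264 = 1.26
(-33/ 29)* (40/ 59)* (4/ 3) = -1760/1711 = -1.03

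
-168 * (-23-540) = 94584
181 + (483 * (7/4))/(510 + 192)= 182.20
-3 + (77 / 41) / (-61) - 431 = -1085511/2501 = -434.03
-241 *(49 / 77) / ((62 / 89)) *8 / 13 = -600572/4433 = -135.48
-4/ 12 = -1/3 = -0.33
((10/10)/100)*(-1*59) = -59/100 = -0.59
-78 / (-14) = 39/7 = 5.57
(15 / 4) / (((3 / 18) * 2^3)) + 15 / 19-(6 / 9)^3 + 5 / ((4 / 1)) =4.56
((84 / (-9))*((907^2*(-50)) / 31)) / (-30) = -115170860/279 = -412798.78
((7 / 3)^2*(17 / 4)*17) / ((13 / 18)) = 14161/26 = 544.65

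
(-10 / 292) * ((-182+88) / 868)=235/63364 = 0.00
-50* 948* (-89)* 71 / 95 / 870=1996804/551 = 3623.96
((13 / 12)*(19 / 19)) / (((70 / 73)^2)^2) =1.28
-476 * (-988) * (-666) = -313211808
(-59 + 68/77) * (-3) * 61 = 818925/77 = 10635.39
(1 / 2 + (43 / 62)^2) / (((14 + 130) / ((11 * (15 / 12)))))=23045/246016 = 0.09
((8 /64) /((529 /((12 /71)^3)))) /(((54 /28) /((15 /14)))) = 120/189334919 = 0.00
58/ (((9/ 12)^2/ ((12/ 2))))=618.67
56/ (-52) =-14/13 = -1.08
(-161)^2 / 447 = 25921/447 = 57.99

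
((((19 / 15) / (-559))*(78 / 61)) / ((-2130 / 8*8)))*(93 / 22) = 589/102428150 = 0.00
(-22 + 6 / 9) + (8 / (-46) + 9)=-863/69 = -12.51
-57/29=-1.97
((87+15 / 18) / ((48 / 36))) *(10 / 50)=527/40 = 13.18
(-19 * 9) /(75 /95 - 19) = 3249/346 = 9.39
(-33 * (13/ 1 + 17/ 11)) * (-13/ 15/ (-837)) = -416/837 = -0.50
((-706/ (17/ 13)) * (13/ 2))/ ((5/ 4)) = -238628/85 = -2807.39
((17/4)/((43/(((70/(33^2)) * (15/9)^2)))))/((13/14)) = 104125/5478759 = 0.02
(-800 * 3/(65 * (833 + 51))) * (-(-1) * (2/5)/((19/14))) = -672/54587 = -0.01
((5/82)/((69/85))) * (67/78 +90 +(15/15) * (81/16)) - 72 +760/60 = -52.13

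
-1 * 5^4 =-625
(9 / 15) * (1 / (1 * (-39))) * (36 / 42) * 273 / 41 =-18/205 = -0.09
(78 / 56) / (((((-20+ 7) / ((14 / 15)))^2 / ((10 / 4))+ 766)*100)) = 273/16534600 = 0.00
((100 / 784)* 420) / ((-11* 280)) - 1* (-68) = 293141/4312 = 67.98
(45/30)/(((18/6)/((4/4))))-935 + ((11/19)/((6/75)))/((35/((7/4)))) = -141989/152 = -934.14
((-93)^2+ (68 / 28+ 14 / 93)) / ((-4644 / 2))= -2816089/755811 = -3.73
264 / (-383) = -264/383 = -0.69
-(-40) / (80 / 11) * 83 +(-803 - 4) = -701/2 = -350.50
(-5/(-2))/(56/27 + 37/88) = 5940/5927 = 1.00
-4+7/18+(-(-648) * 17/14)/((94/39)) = 1911923/5922 = 322.85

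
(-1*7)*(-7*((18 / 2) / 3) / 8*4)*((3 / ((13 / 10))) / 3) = 735/13 = 56.54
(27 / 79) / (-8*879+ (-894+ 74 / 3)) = -81/1872616 = 0.00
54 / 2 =27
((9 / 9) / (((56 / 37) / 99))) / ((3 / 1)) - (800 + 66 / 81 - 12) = -767.01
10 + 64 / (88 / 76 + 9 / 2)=4582/215 = 21.31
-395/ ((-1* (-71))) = -5.56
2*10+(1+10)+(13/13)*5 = 36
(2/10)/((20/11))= 11/100 = 0.11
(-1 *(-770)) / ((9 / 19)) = 14630/9 = 1625.56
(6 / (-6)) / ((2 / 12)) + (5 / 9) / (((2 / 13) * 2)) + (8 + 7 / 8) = 337/72 = 4.68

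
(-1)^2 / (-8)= -1/8 = -0.12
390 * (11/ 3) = 1430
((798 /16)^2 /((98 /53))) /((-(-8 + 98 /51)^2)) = -447884397/12300800 = -36.41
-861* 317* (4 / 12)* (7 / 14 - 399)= 72510263/2 = 36255131.50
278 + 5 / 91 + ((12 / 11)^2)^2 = 372348199/1332331 = 279.47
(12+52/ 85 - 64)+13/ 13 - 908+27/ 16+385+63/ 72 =-776323/1360 = -570.83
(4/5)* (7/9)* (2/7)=8/45 = 0.18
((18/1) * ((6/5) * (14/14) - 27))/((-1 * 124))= 1161/310 = 3.75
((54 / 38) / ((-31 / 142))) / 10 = -1917/2945 = -0.65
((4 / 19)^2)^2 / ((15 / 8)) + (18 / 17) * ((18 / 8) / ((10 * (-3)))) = -10416737/132927420 = -0.08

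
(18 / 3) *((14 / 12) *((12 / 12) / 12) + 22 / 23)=1745/276 = 6.32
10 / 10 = 1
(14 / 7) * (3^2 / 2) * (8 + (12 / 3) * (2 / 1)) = 144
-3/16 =-0.19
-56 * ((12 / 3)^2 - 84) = 3808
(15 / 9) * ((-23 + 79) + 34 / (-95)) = 1762/19 = 92.74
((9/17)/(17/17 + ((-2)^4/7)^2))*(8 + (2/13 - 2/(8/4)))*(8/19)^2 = 2624832/24333205 = 0.11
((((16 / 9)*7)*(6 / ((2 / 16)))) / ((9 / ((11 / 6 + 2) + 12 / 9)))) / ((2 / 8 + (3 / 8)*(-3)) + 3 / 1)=222208/1377 = 161.37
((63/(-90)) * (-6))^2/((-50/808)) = -178164/625 = -285.06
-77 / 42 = -11/6 = -1.83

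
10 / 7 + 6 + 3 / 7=55/7 = 7.86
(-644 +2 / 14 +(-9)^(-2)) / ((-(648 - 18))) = 36506/35721 = 1.02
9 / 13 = 0.69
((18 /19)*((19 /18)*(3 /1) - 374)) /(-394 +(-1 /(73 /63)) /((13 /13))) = 19491/21907 = 0.89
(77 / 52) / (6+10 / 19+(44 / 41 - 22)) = -59983/583336 = -0.10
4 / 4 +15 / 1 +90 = 106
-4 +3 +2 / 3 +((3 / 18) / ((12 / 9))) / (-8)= -67/192 = -0.35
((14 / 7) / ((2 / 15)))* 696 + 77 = 10517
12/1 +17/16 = 209/16 = 13.06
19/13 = 1.46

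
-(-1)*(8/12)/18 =1/27 = 0.04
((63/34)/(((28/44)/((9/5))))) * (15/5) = 2673/170 = 15.72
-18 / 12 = -1.50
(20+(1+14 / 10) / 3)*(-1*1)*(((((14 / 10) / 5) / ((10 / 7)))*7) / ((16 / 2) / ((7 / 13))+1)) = -124852/69375 = -1.80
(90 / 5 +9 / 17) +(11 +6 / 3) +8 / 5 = 2816/85 = 33.13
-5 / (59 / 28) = -140/59 = -2.37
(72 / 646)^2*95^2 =112.11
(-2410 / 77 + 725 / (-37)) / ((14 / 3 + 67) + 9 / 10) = -4349850/6202273 = -0.70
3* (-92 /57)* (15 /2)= -690/19 = -36.32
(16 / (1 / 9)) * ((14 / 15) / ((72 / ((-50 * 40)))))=-11200/3 = -3733.33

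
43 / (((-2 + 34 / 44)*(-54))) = 473/729 = 0.65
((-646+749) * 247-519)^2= 621106084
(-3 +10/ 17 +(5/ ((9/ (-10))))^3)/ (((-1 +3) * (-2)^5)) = 2154889/793152 = 2.72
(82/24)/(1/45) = 615/4 = 153.75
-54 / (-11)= 54/11 = 4.91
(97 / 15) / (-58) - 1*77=-67087/870 = -77.11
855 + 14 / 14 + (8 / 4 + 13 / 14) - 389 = 6579/14 = 469.93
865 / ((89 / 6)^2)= 31140/7921 = 3.93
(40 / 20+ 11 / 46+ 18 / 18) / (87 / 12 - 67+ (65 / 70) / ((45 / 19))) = -93870/1720193 = -0.05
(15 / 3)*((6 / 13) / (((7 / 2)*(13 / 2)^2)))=240/15379 = 0.02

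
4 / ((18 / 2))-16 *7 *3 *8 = -24188/9 = -2687.56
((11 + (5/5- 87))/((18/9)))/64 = -75/128 = -0.59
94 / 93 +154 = 14416/93 = 155.01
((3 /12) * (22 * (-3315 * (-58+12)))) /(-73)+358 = -812561/73 = -11130.97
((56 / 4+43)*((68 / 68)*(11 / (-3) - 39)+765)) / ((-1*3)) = -41173/3 = -13724.33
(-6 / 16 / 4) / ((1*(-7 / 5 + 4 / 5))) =5/32 = 0.16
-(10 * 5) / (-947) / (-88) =-25/41668 = 0.00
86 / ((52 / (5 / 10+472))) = 40635/52 = 781.44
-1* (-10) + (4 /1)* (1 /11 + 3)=246/11 = 22.36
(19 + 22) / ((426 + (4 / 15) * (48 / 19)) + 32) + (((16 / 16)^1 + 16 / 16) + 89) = 3969129/43574 = 91.09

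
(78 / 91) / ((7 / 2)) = 0.24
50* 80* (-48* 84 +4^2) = -16064000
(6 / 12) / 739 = 1/1478 = 0.00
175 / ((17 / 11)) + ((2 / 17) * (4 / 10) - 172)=-4991/85 = -58.72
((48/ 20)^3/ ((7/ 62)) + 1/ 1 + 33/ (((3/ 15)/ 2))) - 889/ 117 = 45643162/102375 = 445.84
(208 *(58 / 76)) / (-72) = -377/171 = -2.20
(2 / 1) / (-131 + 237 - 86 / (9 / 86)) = -9/3221 = 0.00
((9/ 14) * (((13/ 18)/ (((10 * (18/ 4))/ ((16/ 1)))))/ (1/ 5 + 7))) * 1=13/567 = 0.02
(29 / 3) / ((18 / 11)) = 319/54 = 5.91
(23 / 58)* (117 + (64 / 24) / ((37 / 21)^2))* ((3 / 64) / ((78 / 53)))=1.49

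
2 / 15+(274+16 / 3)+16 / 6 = 282.13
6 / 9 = 2/3 = 0.67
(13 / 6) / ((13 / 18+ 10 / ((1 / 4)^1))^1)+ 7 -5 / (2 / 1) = 6675/1466 = 4.55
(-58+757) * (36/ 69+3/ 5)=90171/115 = 784.10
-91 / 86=-1.06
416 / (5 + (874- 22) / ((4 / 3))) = 104/161 = 0.65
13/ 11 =1.18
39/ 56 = 0.70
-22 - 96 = -118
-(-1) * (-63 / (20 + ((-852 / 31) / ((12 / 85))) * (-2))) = -217/1410 = -0.15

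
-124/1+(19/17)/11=-123.90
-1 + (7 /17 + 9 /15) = 0.01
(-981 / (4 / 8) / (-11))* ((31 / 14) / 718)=30411/55286 = 0.55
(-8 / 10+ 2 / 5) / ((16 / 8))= -1/5 = -0.20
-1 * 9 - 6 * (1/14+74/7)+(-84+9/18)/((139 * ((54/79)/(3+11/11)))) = -2006381/26271 = -76.37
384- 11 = 373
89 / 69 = 1.29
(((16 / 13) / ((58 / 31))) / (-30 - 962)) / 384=-1/579072 = 0.00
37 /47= 0.79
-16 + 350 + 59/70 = 23439/70 = 334.84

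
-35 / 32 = -1.09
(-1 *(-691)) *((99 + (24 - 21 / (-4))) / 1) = 354483/4 = 88620.75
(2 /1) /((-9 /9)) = -2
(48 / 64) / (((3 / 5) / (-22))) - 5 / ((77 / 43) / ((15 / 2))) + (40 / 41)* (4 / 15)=-456326/9471 = -48.18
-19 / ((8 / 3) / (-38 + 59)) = -1197/8 = -149.62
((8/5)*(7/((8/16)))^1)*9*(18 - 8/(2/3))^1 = 6048/5 = 1209.60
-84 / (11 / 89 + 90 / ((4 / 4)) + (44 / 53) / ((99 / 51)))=-1188684/1281391 = -0.93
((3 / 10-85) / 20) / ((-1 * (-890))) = -847/178000 = 0.00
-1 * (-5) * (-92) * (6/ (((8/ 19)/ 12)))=-78660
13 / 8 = 1.62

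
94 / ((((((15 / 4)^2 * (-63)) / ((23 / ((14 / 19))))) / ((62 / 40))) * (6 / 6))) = -5.13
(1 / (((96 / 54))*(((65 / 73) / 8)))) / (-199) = -657/25870 = -0.03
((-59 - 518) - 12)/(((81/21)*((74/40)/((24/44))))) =-45.02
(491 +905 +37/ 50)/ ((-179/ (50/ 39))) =-23279/2327 = -10.00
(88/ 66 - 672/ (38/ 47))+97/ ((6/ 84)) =30106/57 = 528.18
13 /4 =3.25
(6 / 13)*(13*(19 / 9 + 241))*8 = 35008/3 = 11669.33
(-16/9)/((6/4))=-32/27 = -1.19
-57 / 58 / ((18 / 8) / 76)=-2888/87 = -33.20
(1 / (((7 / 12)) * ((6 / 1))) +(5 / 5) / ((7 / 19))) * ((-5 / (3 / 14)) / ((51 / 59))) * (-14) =57820/51 = 1133.73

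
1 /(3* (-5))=-1/15 = -0.07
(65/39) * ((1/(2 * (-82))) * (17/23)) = -85/11316 = -0.01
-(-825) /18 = 45.83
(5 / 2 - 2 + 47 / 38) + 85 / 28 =2539/532 = 4.77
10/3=3.33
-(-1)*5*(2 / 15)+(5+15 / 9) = 22/3 = 7.33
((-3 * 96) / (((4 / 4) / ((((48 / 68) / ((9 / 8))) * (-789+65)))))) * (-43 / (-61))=95637504/1037 = 92225.17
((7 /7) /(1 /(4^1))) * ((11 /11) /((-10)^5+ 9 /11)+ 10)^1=43999596/1099991 = 40.00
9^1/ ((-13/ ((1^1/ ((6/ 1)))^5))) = -1/11232 = 0.00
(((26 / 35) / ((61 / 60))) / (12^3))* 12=13/2562 = 0.01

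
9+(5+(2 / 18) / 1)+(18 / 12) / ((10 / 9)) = 2783/180 = 15.46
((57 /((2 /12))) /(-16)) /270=-19/240 = -0.08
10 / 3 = 3.33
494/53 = 9.32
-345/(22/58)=-10005/11 = -909.55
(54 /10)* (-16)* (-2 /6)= 144/5 = 28.80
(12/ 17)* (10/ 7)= 120/119 = 1.01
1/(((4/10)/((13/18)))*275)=13/1980 = 0.01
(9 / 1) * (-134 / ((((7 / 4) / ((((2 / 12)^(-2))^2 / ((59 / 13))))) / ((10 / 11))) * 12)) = -67728960/4543 = -14908.42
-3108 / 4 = -777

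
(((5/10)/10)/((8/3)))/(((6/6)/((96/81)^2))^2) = 32768/885735 = 0.04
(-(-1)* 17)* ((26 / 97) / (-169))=-34/1261 = -0.03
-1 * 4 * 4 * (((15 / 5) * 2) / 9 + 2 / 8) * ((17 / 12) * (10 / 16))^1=-935/72 = -12.99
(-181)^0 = 1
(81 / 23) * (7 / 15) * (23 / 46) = 189/230 = 0.82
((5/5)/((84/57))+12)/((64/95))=33725/1792 = 18.82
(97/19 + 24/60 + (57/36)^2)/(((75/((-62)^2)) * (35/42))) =105332327/213750 = 492.78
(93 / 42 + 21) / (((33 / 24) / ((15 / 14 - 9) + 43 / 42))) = -116.57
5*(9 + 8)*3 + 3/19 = 4848/19 = 255.16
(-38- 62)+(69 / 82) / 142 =-1164331/11644 = -99.99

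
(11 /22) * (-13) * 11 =-143/2 = -71.50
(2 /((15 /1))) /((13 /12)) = 8/65 = 0.12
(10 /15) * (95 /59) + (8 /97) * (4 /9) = 57178/51507 = 1.11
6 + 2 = 8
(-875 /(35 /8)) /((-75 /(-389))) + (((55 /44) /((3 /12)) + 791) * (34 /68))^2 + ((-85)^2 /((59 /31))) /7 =157908.98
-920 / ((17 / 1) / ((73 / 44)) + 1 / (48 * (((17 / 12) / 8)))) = -570860/6431 = -88.77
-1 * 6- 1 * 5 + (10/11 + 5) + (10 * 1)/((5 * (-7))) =-414/77 = -5.38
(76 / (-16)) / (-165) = 19/660 = 0.03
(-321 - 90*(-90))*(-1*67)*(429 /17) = -223591797/17 = -13152458.65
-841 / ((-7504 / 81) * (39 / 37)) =840159/97552 = 8.61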